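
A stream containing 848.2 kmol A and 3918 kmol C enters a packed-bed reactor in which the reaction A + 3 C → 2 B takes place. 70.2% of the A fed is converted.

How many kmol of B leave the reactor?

A reacted = 0.702 × 848.2 = 595.4 kmol; ν_A = −1, so ξ = 595.4/1 = 595.4 kmol.
Outlet amounts (n = n₀ + ν ξ):
  A: 848.2 − 1(595.4) = 252.8
  C: 3918 − 3(595.4) = 2132
  B: 0 + 2(595.4) = 1191

1190 kmol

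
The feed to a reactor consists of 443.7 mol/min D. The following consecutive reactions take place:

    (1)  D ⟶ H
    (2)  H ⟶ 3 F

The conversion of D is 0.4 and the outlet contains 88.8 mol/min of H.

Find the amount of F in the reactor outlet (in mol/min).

Conversion of D: D consumed = 1ξ₁ = 0.4 × 443.7 → ξ₁ = 177.5 mol/min.
H balance: n_H = 0 + 1ξ₁ − 1ξ₂ = 88.8 → ξ₂ = (1·177.5 − 88.8)/1 = 88.68 mol/min.
Outlet amounts (n = n₀ + Σ ν·ξ):
  D: 443.7 − 1(177.5) = 266.2
  H: 0 + 1(177.5) − 1(88.68) = 88.8
  F: 0 + 3(88.68) = 266

266 mol/min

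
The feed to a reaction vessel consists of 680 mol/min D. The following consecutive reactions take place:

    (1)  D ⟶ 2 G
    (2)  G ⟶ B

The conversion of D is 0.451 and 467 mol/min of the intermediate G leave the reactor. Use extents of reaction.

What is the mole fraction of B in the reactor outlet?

0.148

Conversion of D: D consumed = 1ξ₁ = 0.451 × 680 → ξ₁ = 306.7 mol/min.
G balance: n_G = 0 + 2ξ₁ − 1ξ₂ = 467 → ξ₂ = (2·306.7 − 467)/1 = 146.4 mol/min.
Outlet amounts (n = n₀ + Σ ν·ξ):
  D: 680 − 1(306.7) = 373.3
  G: 0 + 2(306.7) − 1(146.4) = 467
  B: 0 + 1(146.4) = 146.4
Total out = 986.7 mol/min; y_B = 146.4 / 986.7 = 0.1483.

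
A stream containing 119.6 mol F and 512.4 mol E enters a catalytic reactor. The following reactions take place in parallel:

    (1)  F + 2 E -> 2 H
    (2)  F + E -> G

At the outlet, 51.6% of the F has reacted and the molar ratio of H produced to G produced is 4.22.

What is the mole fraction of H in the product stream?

Conversion of F: F consumed = 0.516 × 119.6 = 61.71 mol = 1ξ₁ + 1ξ₂.
Selectivity: 2ξ₁ / (1ξ₂) = 4.22 → ξ₁ = 2.11 ξ₂.
Substitute: (1·2.11 + 1) ξ₂ = 61.71 → ξ₂ = 19.84 mol, ξ₁ = 41.87 mol.
Outlet amounts (n = n₀ + Σ ν·ξ):
  F: 119.6 − 1(41.87) − 1(19.84) = 57.89
  E: 512.4 − 2(41.87) − 1(19.84) = 408.8
  H: 0 + 2(41.87) = 83.74
  G: 0 + 1(19.84) = 19.84
Total out = 570.3 mol; y_H = 83.74 / 570.3 = 0.1468.

0.147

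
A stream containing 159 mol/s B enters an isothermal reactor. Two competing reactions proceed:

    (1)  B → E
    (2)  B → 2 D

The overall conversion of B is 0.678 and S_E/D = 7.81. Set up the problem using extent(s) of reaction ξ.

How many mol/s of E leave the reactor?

Conversion of B: B consumed = 0.678 × 159 = 107.8 mol/s = 1ξ₁ + 1ξ₂.
Selectivity: 1ξ₁ / (2ξ₂) = 7.81 → ξ₁ = 15.62 ξ₂.
Substitute: (1·15.62 + 1) ξ₂ = 107.8 → ξ₂ = 6.486 mol/s, ξ₁ = 101.3 mol/s.
Outlet amounts (n = n₀ + Σ ν·ξ):
  B: 159 − 1(101.3) − 1(6.486) = 51.2
  E: 0 + 1(101.3) = 101.3
  D: 0 + 2(6.486) = 12.97

101 mol/s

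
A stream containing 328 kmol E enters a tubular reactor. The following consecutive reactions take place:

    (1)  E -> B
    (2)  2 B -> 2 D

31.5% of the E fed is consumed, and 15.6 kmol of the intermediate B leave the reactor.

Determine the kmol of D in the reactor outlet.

87.7 kmol

Conversion of E: E consumed = 1ξ₁ = 0.315 × 328 → ξ₁ = 103.3 kmol.
B balance: n_B = 0 + 1ξ₁ − 2ξ₂ = 15.6 → ξ₂ = (1·103.3 − 15.6)/2 = 43.86 kmol.
Outlet amounts (n = n₀ + Σ ν·ξ):
  E: 328 − 1(103.3) = 224.7
  B: 0 + 1(103.3) − 2(43.86) = 15.6
  D: 0 + 2(43.86) = 87.72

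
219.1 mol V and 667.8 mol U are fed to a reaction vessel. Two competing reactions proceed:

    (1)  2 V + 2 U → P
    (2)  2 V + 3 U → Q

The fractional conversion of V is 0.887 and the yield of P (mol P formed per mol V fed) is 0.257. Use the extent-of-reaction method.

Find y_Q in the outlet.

0.0737

Yield of P: 1ξ₁ / 219.1 = 0.257 → ξ₁ = 56.31 mol.
Conversion of V: 2ξ₁ + 2ξ₂ = 0.887 × 219.1 = 194.3 → ξ₂ = 40.86 mol.
Outlet amounts (n = n₀ + Σ ν·ξ):
  V: 219.1 − 2(56.31) − 2(40.86) = 24.76
  U: 667.8 − 2(56.31) − 3(40.86) = 432.6
  P: 0 + 1(56.31) = 56.31
  Q: 0 + 1(40.86) = 40.86
Total out = 554.5 mol; y_Q = 40.86 / 554.5 = 0.07369.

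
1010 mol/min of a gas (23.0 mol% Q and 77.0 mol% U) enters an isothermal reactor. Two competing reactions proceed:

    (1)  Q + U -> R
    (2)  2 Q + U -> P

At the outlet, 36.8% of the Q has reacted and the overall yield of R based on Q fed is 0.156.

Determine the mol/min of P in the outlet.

Yield of R: 1ξ₁ / 232.3 = 0.156 → ξ₁ = 36.24 mol/min.
Conversion of Q: 1ξ₁ + 2ξ₂ = 0.368 × 232.3 = 85.49 → ξ₂ = 24.62 mol/min.
Outlet amounts (n = n₀ + Σ ν·ξ):
  Q: 232.3 − 1(36.24) − 2(24.62) = 146.8
  U: 777.7 − 1(36.24) − 1(24.62) = 716.8
  R: 0 + 1(36.24) = 36.24
  P: 0 + 1(24.62) = 24.62

24.6 mol/min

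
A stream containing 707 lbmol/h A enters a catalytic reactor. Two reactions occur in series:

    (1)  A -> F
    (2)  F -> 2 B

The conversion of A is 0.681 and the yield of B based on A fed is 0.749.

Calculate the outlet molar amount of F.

Conversion of A: A consumed = 1ξ₁ = 0.681 × 707 → ξ₁ = 481.5 lbmol/h.
Yield of B: 2ξ₂ / 707 = 0.749 → ξ₂ = 264.8 lbmol/h.
Outlet amounts (n = n₀ + Σ ν·ξ):
  A: 707 − 1(481.5) = 225.5
  F: 0 + 1(481.5) − 1(264.8) = 216.7
  B: 0 + 2(264.8) = 529.5

217 lbmol/h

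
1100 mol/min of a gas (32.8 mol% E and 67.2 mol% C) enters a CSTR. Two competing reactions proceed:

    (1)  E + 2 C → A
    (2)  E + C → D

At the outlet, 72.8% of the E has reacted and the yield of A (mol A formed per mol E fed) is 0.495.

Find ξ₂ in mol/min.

Yield of A: 1ξ₁ / 360.8 = 0.495 → ξ₁ = 178.6 mol/min.
Conversion of E: 1ξ₁ + 1ξ₂ = 0.728 × 360.8 = 262.7 → ξ₂ = 84.07 mol/min.
Outlet amounts (n = n₀ + Σ ν·ξ):
  E: 360.8 − 1(178.6) − 1(84.07) = 98.14
  C: 739.2 − 2(178.6) − 1(84.07) = 297.9
  A: 0 + 1(178.6) = 178.6
  D: 0 + 1(84.07) = 84.07

ξ₂ = 84.1 mol/min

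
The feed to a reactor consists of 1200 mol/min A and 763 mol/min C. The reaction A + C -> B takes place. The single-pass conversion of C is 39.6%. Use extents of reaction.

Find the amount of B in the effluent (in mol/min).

302 mol/min

C reacted = 0.396 × 763 = 302.1 mol/min; ν_C = −1, so ξ = 302.1/1 = 302.1 mol/min.
Outlet amounts (n = n₀ + ν ξ):
  A: 1200 − 1(302.1) = 897.9
  C: 763 − 1(302.1) = 460.9
  B: 0 + 1(302.1) = 302.1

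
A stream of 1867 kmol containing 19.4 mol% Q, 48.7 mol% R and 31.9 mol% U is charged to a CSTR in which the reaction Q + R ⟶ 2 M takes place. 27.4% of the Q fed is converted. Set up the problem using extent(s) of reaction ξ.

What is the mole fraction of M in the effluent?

0.106

Q reacted = 0.274 × 362.2 = 99.24 kmol; ν_Q = −1, so ξ = 99.24/1 = 99.24 kmol.
Outlet amounts (n = n₀ + ν ξ):
  Q: 362.2 − 1(99.24) = 263
  R: 909.2 − 1(99.24) = 810
  M: 0 + 2(99.24) = 198.5
  U: 595.6 (inert)
Total out = 1867 kmol; y_M = 198.5 / 1867 = 0.1063.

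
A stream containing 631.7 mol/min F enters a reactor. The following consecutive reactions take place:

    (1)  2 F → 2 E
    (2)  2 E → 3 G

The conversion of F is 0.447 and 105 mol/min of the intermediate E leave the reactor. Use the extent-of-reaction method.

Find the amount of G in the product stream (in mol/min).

266 mol/min

Conversion of F: F consumed = 2ξ₁ = 0.447 × 631.7 → ξ₁ = 141.2 mol/min.
E balance: n_E = 0 + 2ξ₁ − 2ξ₂ = 105 → ξ₂ = (2·141.2 − 105)/2 = 88.68 mol/min.
Outlet amounts (n = n₀ + Σ ν·ξ):
  F: 631.7 − 2(141.2) = 349.3
  E: 0 + 2(141.2) − 2(88.68) = 105
  G: 0 + 3(88.68) = 266.1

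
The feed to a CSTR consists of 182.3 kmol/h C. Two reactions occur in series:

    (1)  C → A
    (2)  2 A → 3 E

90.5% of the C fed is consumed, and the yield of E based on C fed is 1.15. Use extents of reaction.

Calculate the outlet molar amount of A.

25.2 kmol/h

Conversion of C: C consumed = 1ξ₁ = 0.905 × 182.3 → ξ₁ = 165 kmol/h.
Yield of E: 3ξ₂ / 182.3 = 1.15 → ξ₂ = 69.88 kmol/h.
Outlet amounts (n = n₀ + Σ ν·ξ):
  C: 182.3 − 1(165) = 17.32
  A: 0 + 1(165) − 2(69.88) = 25.22
  E: 0 + 3(69.88) = 209.6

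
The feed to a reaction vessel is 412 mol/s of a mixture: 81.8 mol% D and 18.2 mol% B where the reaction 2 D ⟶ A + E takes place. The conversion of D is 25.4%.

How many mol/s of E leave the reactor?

D reacted = 0.254 × 337 = 85.6 mol/s; ν_D = −2, so ξ = 85.6/2 = 42.8 mol/s.
Outlet amounts (n = n₀ + ν ξ):
  D: 337 − 2(42.8) = 251.4
  A: 0 + 1(42.8) = 42.8
  E: 0 + 1(42.8) = 42.8
  B: 74.98 (inert)

42.8 mol/s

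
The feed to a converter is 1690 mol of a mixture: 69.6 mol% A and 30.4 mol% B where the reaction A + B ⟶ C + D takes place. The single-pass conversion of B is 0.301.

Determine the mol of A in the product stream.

1020 mol

B reacted = 0.301 × 513.8 = 154.6 mol; ν_B = −1, so ξ = 154.6/1 = 154.6 mol.
Outlet amounts (n = n₀ + ν ξ):
  A: 1176 − 1(154.6) = 1022
  B: 513.8 − 1(154.6) = 359.1
  C: 0 + 1(154.6) = 154.6
  D: 0 + 1(154.6) = 154.6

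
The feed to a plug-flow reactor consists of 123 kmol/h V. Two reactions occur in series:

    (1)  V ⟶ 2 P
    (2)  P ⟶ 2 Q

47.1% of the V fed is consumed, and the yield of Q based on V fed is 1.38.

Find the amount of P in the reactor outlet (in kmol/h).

Conversion of V: V consumed = 1ξ₁ = 0.471 × 123 → ξ₁ = 57.93 kmol/h.
Yield of Q: 2ξ₂ / 123 = 1.38 → ξ₂ = 84.87 kmol/h.
Outlet amounts (n = n₀ + Σ ν·ξ):
  V: 123 − 1(57.93) = 65.07
  P: 0 + 2(57.93) − 1(84.87) = 31
  Q: 0 + 2(84.87) = 169.7

31 kmol/h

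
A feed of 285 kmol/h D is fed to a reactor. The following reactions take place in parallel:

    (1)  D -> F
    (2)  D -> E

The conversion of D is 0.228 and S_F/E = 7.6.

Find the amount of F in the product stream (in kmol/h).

57.4 kmol/h

Conversion of D: D consumed = 0.228 × 285 = 64.98 kmol/h = 1ξ₁ + 1ξ₂.
Selectivity: 1ξ₁ / (1ξ₂) = 7.6 → ξ₁ = 7.6 ξ₂.
Substitute: (1·7.6 + 1) ξ₂ = 64.98 → ξ₂ = 7.556 kmol/h, ξ₁ = 57.42 kmol/h.
Outlet amounts (n = n₀ + Σ ν·ξ):
  D: 285 − 1(57.42) − 1(7.556) = 220
  F: 0 + 1(57.42) = 57.42
  E: 0 + 1(7.556) = 7.556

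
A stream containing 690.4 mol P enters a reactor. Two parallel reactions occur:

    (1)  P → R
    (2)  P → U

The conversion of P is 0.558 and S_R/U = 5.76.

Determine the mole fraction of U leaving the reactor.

0.0825

Conversion of P: P consumed = 0.558 × 690.4 = 385.2 mol = 1ξ₁ + 1ξ₂.
Selectivity: 1ξ₁ / (1ξ₂) = 5.76 → ξ₁ = 5.76 ξ₂.
Substitute: (1·5.76 + 1) ξ₂ = 385.2 → ξ₂ = 56.99 mol, ξ₁ = 328.3 mol.
Outlet amounts (n = n₀ + Σ ν·ξ):
  P: 690.4 − 1(328.3) − 1(56.99) = 305.2
  R: 0 + 1(328.3) = 328.3
  U: 0 + 1(56.99) = 56.99
Total out = 690.4 mol; y_U = 56.99 / 690.4 = 0.08254.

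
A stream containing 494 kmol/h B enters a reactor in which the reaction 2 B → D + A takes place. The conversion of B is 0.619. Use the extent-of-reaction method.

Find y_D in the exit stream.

B reacted = 0.619 × 494 = 305.8 kmol/h; ν_B = −2, so ξ = 305.8/2 = 152.9 kmol/h.
Outlet amounts (n = n₀ + ν ξ):
  B: 494 − 2(152.9) = 188.2
  D: 0 + 1(152.9) = 152.9
  A: 0 + 1(152.9) = 152.9
Total out = 494 kmol/h; y_D = 152.9 / 494 = 0.3095.

0.309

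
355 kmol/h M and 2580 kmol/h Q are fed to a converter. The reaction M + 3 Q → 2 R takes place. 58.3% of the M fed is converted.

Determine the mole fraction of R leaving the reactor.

M reacted = 0.583 × 355 = 207 kmol/h; ν_M = −1, so ξ = 207/1 = 207 kmol/h.
Outlet amounts (n = n₀ + ν ξ):
  M: 355 − 1(207) = 148
  Q: 2580 − 3(207) = 1959
  R: 0 + 2(207) = 413.9
Total out = 2521 kmol/h; y_R = 413.9 / 2521 = 0.1642.

0.164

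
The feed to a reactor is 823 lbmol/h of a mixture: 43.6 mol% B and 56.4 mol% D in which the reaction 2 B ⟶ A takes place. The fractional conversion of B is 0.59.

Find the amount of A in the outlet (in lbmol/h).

106 lbmol/h

B reacted = 0.59 × 358.8 = 211.7 lbmol/h; ν_B = −2, so ξ = 211.7/2 = 105.9 lbmol/h.
Outlet amounts (n = n₀ + ν ξ):
  B: 358.8 − 2(105.9) = 147.1
  A: 0 + 1(105.9) = 105.9
  D: 464.2 (inert)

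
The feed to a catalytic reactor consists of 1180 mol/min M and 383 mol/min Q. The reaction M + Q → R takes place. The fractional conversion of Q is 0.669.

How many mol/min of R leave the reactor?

Q reacted = 0.669 × 383 = 256.2 mol/min; ν_Q = −1, so ξ = 256.2/1 = 256.2 mol/min.
Outlet amounts (n = n₀ + ν ξ):
  M: 1180 − 1(256.2) = 923.8
  Q: 383 − 1(256.2) = 126.8
  R: 0 + 1(256.2) = 256.2

256 mol/min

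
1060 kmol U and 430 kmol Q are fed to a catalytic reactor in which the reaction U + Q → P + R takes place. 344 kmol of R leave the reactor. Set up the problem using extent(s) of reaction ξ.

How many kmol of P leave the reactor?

For R: n = n₀ + 1ξ → 344 = 0 + 1ξ, giving ξ = 344 kmol.
Outlet amounts (n = n₀ + ν ξ):
  U: 1060 − 1(344) = 716
  Q: 430 − 1(344) = 86
  P: 0 + 1(344) = 344
  R: 0 + 1(344) = 344

344 kmol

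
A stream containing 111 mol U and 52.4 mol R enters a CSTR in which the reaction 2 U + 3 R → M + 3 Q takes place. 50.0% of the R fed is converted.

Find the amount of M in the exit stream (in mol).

R reacted = 0.5 × 52.4 = 26.2 mol; ν_R = −3, so ξ = 26.2/3 = 8.733 mol.
Outlet amounts (n = n₀ + ν ξ):
  U: 111 − 2(8.733) = 93.53
  R: 52.4 − 3(8.733) = 26.2
  M: 0 + 1(8.733) = 8.733
  Q: 0 + 3(8.733) = 26.2

8.73 mol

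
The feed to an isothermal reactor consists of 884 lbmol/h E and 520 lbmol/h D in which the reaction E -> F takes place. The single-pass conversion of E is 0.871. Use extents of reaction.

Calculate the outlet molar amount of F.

770 lbmol/h

E reacted = 0.871 × 884 = 770 lbmol/h; ν_E = −1, so ξ = 770/1 = 770 lbmol/h.
Outlet amounts (n = n₀ + ν ξ):
  E: 884 − 1(770) = 114
  F: 0 + 1(770) = 770
  D: 520 (inert)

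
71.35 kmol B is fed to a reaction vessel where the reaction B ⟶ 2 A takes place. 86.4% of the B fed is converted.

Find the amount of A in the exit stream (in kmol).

123 kmol

B reacted = 0.864 × 71.35 = 61.65 kmol; ν_B = −1, so ξ = 61.65/1 = 61.65 kmol.
Outlet amounts (n = n₀ + ν ξ):
  B: 71.35 − 1(61.65) = 9.704
  A: 0 + 2(61.65) = 123.3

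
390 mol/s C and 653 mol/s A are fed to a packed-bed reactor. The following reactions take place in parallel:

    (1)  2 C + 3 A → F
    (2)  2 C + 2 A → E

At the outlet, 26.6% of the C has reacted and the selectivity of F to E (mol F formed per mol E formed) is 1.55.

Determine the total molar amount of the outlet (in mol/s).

856 mol/s

Conversion of C: C consumed = 0.266 × 390 = 103.7 mol/s = 2ξ₁ + 2ξ₂.
Selectivity: 1ξ₁ / (1ξ₂) = 1.55 → ξ₁ = 1.55 ξ₂.
Substitute: (2·1.55 + 2) ξ₂ = 103.7 → ξ₂ = 20.34 mol/s, ξ₁ = 31.53 mol/s.
Outlet amounts (n = n₀ + Σ ν·ξ):
  C: 390 − 2(31.53) − 2(20.34) = 286.3
  A: 653 − 3(31.53) − 2(20.34) = 517.7
  F: 0 + 1(31.53) = 31.53
  E: 0 + 1(20.34) = 20.34
Total out = 286.3 + 517.7 + 31.53 + 20.34 = 855.9 mol/s.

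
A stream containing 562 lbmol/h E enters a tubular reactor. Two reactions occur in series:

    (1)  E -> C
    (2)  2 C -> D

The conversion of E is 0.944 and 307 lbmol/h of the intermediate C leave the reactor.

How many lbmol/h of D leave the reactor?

112 lbmol/h

Conversion of E: E consumed = 1ξ₁ = 0.944 × 562 → ξ₁ = 530.5 lbmol/h.
C balance: n_C = 0 + 1ξ₁ − 2ξ₂ = 307 → ξ₂ = (1·530.5 − 307)/2 = 111.8 lbmol/h.
Outlet amounts (n = n₀ + Σ ν·ξ):
  E: 562 − 1(530.5) = 31.47
  C: 0 + 1(530.5) − 2(111.8) = 307
  D: 0 + 1(111.8) = 111.8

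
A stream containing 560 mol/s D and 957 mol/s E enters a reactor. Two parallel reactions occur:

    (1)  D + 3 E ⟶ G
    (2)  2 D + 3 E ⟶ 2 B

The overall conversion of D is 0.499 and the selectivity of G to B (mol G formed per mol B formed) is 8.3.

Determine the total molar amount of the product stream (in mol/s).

Conversion of D: D consumed = 0.499 × 560 = 279.4 mol/s = 1ξ₁ + 2ξ₂.
Selectivity: 1ξ₁ / (2ξ₂) = 8.3 → ξ₁ = 16.6 ξ₂.
Substitute: (1·16.6 + 2) ξ₂ = 279.4 → ξ₂ = 15.02 mol/s, ξ₁ = 249.4 mol/s.
Outlet amounts (n = n₀ + Σ ν·ξ):
  D: 560 − 1(249.4) − 2(15.02) = 280.6
  E: 957 − 3(249.4) − 3(15.02) = 163.8
  G: 0 + 1(249.4) = 249.4
  B: 0 + 2(15.02) = 30.05
Total out = 280.6 + 163.8 + 249.4 + 30.05 = 723.8 mol/s.

724 mol/s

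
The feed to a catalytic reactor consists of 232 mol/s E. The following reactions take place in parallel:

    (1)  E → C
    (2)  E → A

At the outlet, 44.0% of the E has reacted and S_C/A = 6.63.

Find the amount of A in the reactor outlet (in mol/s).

Conversion of E: E consumed = 0.44 × 232 = 102.1 mol/s = 1ξ₁ + 1ξ₂.
Selectivity: 1ξ₁ / (1ξ₂) = 6.63 → ξ₁ = 6.63 ξ₂.
Substitute: (1·6.63 + 1) ξ₂ = 102.1 → ξ₂ = 13.38 mol/s, ξ₁ = 88.7 mol/s.
Outlet amounts (n = n₀ + Σ ν·ξ):
  E: 232 − 1(88.7) − 1(13.38) = 129.9
  C: 0 + 1(88.7) = 88.7
  A: 0 + 1(13.38) = 13.38

13.4 mol/s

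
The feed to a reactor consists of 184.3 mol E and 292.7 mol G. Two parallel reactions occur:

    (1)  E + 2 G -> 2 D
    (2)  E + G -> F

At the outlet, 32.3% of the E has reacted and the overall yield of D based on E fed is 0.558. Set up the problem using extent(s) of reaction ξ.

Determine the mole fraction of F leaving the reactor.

0.0194

Yield of D: 2ξ₁ / 184.3 = 0.558 → ξ₁ = 51.42 mol.
Conversion of E: 1ξ₁ + 1ξ₂ = 0.323 × 184.3 = 59.53 → ξ₂ = 8.109 mol.
Outlet amounts (n = n₀ + Σ ν·ξ):
  E: 184.3 − 1(51.42) − 1(8.109) = 124.8
  G: 292.7 − 2(51.42) − 1(8.109) = 181.8
  D: 0 + 2(51.42) = 102.8
  F: 0 + 1(8.109) = 8.109
Total out = 417.5 mol; y_F = 8.109 / 417.5 = 0.01942.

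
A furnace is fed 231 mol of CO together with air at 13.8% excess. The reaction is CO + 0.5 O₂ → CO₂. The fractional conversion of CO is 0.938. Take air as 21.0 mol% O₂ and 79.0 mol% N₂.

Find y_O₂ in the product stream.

Stoichiometric O₂ = 0.5 × 231 = 115.5 mol; O₂ fed = 115.5 × 1.138 = 131.4 mol.
N₂ fed = 131.4 × 79/21 = 494.5 mol.
Fuel reacted = 0.938 × 231 → ξ = 216.7 mol.
Outlet (n = n₀ + ν ξ):
  CO: 231 − 1(216.7) = 14.32
  O₂: 131.4 − 0.5(216.7) = 23.1
  N₂: 494.5 (inert)
  CO₂: 0 + 1(216.7) = 216.7
Total out = 748.6 mol; y_O₂ = 23.1 / 748.6 = 0.03086.

0.0309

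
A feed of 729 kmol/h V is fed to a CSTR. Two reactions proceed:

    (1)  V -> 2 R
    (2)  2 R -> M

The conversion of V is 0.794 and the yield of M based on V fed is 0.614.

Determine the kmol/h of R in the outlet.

262 kmol/h

Conversion of V: V consumed = 1ξ₁ = 0.794 × 729 → ξ₁ = 578.8 kmol/h.
Yield of M: 1ξ₂ / 729 = 0.614 → ξ₂ = 447.6 kmol/h.
Outlet amounts (n = n₀ + Σ ν·ξ):
  V: 729 − 1(578.8) = 150.2
  R: 0 + 2(578.8) − 2(447.6) = 262.4
  M: 0 + 1(447.6) = 447.6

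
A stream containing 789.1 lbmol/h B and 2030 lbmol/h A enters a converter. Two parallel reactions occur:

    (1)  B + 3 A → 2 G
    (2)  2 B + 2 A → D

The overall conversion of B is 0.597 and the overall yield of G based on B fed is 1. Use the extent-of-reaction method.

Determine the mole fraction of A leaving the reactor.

0.402

Yield of G: 2ξ₁ / 789.1 = 1 → ξ₁ = 394.6 lbmol/h.
Conversion of B: 1ξ₁ + 2ξ₂ = 0.597 × 789.1 = 471.1 → ξ₂ = 38.27 lbmol/h.
Outlet amounts (n = n₀ + Σ ν·ξ):
  B: 789.1 − 1(394.6) − 2(38.27) = 318
  A: 2030 − 3(394.6) − 2(38.27) = 769.8
  G: 0 + 2(394.6) = 789.1
  D: 0 + 1(38.27) = 38.27
Total out = 1915 lbmol/h; y_A = 769.8 / 1915 = 0.4019.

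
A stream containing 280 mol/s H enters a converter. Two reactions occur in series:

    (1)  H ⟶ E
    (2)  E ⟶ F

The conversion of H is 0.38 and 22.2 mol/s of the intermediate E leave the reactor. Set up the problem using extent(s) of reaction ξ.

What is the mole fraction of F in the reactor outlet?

Conversion of H: H consumed = 1ξ₁ = 0.38 × 280 → ξ₁ = 106.4 mol/s.
E balance: n_E = 0 + 1ξ₁ − 1ξ₂ = 22.2 → ξ₂ = (1·106.4 − 22.2)/1 = 84.2 mol/s.
Outlet amounts (n = n₀ + Σ ν·ξ):
  H: 280 − 1(106.4) = 173.6
  E: 0 + 1(106.4) − 1(84.2) = 22.2
  F: 0 + 1(84.2) = 84.2
Total out = 280 mol/s; y_F = 84.2 / 280 = 0.3007.

0.301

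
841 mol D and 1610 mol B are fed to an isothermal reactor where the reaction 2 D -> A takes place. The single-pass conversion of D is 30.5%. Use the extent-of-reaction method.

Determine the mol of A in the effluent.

D reacted = 0.305 × 841 = 256.5 mol; ν_D = −2, so ξ = 256.5/2 = 128.3 mol.
Outlet amounts (n = n₀ + ν ξ):
  D: 841 − 2(128.3) = 584.5
  A: 0 + 1(128.3) = 128.3
  B: 1610 (inert)

128 mol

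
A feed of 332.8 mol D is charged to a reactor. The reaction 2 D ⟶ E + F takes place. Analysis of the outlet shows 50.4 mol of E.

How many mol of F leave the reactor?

50.4 mol

For E: n = n₀ + 1ξ → 50.4 = 0 + 1ξ, giving ξ = 50.4 mol.
Outlet amounts (n = n₀ + ν ξ):
  D: 332.8 − 2(50.4) = 232
  E: 0 + 1(50.4) = 50.4
  F: 0 + 1(50.4) = 50.4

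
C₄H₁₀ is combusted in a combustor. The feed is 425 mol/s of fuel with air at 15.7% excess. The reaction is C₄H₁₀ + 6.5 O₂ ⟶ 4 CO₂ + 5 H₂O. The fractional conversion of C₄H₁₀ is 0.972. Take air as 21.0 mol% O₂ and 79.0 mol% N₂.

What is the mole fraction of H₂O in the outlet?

0.127

Stoichiometric O₂ = 6.5 × 425 = 2762 mol/s; O₂ fed = 2762 × 1.157 = 3196 mol/s.
N₂ fed = 3196 × 79/21 = 12020 mol/s.
Fuel reacted = 0.972 × 425 → ξ = 413.1 mol/s.
Outlet (n = n₀ + ν ξ):
  C₄H₁₀: 425 − 1(413.1) = 11.9
  O₂: 3196 − 6.5(413.1) = 511.1
  N₂: 12020 (inert)
  CO₂: 0 + 4(413.1) = 1652
  H₂O: 0 + 5(413.1) = 2066
Total out = 16260 mol/s; y_H₂O = 2066 / 16260 = 0.127.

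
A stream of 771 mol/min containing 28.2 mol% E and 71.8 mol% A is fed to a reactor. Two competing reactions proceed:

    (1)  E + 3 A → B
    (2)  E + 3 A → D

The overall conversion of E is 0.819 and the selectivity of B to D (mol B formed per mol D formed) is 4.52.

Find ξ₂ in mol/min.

ξ₂ = 32.3 mol/min

Conversion of E: E consumed = 0.819 × 217.4 = 178.1 mol/min = 1ξ₁ + 1ξ₂.
Selectivity: 1ξ₁ / (1ξ₂) = 4.52 → ξ₁ = 4.52 ξ₂.
Substitute: (1·4.52 + 1) ξ₂ = 178.1 → ξ₂ = 32.26 mol/min, ξ₁ = 145.8 mol/min.
Outlet amounts (n = n₀ + Σ ν·ξ):
  E: 217.4 − 1(145.8) − 1(32.26) = 39.35
  A: 553.6 − 3(145.8) − 3(32.26) = 19.37
  B: 0 + 1(145.8) = 145.8
  D: 0 + 1(32.26) = 32.26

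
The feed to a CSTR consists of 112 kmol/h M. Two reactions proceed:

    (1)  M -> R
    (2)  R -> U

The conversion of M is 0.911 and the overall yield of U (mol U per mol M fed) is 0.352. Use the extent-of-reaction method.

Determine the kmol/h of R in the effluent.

Conversion of M: M consumed = 1ξ₁ = 0.911 × 112 → ξ₁ = 102 kmol/h.
Yield of U: 1ξ₂ / 112 = 0.352 → ξ₂ = 39.42 kmol/h.
Outlet amounts (n = n₀ + Σ ν·ξ):
  M: 112 − 1(102) = 9.968
  R: 0 + 1(102) − 1(39.42) = 62.61
  U: 0 + 1(39.42) = 39.42

62.6 kmol/h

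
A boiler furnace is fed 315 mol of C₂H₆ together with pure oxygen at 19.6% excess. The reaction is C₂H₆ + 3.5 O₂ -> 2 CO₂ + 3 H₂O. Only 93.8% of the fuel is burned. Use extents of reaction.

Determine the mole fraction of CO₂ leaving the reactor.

0.332

Stoichiometric O₂ = 3.5 × 315 = 1102 mol; O₂ fed = 1102 × 1.196 = 1319 mol.
Fuel reacted = 0.938 × 315 → ξ = 295.5 mol.
Outlet (n = n₀ + ν ξ):
  C₂H₆: 315 − 1(295.5) = 19.53
  O₂: 1319 − 3.5(295.5) = 284.4
  CO₂: 0 + 2(295.5) = 590.9
  H₂O: 0 + 3(295.5) = 886.4
Total out = 1781 mol; y_CO₂ = 590.9 / 1781 = 0.3317.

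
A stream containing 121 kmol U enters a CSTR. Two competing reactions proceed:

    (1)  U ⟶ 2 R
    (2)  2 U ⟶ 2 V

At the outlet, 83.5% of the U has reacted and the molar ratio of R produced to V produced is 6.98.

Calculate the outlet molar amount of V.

22.5 kmol

Conversion of U: U consumed = 0.835 × 121 = 101 kmol = 1ξ₁ + 2ξ₂.
Selectivity: 2ξ₁ / (2ξ₂) = 6.98 → ξ₁ = 6.98 ξ₂.
Substitute: (1·6.98 + 2) ξ₂ = 101 → ξ₂ = 11.25 kmol, ξ₁ = 78.53 kmol.
Outlet amounts (n = n₀ + Σ ν·ξ):
  U: 121 − 1(78.53) − 2(11.25) = 19.97
  R: 0 + 2(78.53) = 157.1
  V: 0 + 2(11.25) = 22.5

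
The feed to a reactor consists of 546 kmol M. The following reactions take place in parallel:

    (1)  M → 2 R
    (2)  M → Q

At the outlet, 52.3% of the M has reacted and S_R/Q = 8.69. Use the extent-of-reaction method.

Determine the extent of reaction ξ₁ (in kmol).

ξ₁ = 232 kmol

Conversion of M: M consumed = 0.523 × 546 = 285.6 kmol = 1ξ₁ + 1ξ₂.
Selectivity: 2ξ₁ / (1ξ₂) = 8.69 → ξ₁ = 4.345 ξ₂.
Substitute: (1·4.345 + 1) ξ₂ = 285.6 → ξ₂ = 53.43 kmol, ξ₁ = 232.1 kmol.
Outlet amounts (n = n₀ + Σ ν·ξ):
  M: 546 − 1(232.1) − 1(53.43) = 260.4
  R: 0 + 2(232.1) = 464.3
  Q: 0 + 1(53.43) = 53.43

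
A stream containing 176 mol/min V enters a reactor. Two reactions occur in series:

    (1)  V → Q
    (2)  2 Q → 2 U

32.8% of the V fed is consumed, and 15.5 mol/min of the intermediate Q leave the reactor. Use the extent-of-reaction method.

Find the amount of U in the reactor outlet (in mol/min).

Conversion of V: V consumed = 1ξ₁ = 0.328 × 176 → ξ₁ = 57.73 mol/min.
Q balance: n_Q = 0 + 1ξ₁ − 2ξ₂ = 15.5 → ξ₂ = (1·57.73 − 15.5)/2 = 21.11 mol/min.
Outlet amounts (n = n₀ + Σ ν·ξ):
  V: 176 − 1(57.73) = 118.3
  Q: 0 + 1(57.73) − 2(21.11) = 15.5
  U: 0 + 2(21.11) = 42.23

42.2 mol/min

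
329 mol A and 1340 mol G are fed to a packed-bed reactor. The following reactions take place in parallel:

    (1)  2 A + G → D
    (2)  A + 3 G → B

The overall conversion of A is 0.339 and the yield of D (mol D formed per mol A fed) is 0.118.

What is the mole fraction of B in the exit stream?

0.0227

Yield of D: 1ξ₁ / 329 = 0.118 → ξ₁ = 38.82 mol.
Conversion of A: 2ξ₁ + 1ξ₂ = 0.339 × 329 = 111.5 → ξ₂ = 33.89 mol.
Outlet amounts (n = n₀ + Σ ν·ξ):
  A: 329 − 2(38.82) − 1(33.89) = 217.5
  G: 1340 − 1(38.82) − 3(33.89) = 1200
  D: 0 + 1(38.82) = 38.82
  B: 0 + 1(33.89) = 33.89
Total out = 1490 mol; y_B = 33.89 / 1490 = 0.02275.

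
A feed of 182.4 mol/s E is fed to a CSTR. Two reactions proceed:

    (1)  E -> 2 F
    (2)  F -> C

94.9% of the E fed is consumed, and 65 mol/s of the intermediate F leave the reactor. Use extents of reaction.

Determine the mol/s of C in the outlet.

Conversion of E: E consumed = 1ξ₁ = 0.949 × 182.4 → ξ₁ = 173.1 mol/s.
F balance: n_F = 0 + 2ξ₁ − 1ξ₂ = 65 → ξ₂ = (2·173.1 − 65)/1 = 281.2 mol/s.
Outlet amounts (n = n₀ + Σ ν·ξ):
  E: 182.4 − 1(173.1) = 9.302
  F: 0 + 2(173.1) − 1(281.2) = 65
  C: 0 + 1(281.2) = 281.2

281 mol/s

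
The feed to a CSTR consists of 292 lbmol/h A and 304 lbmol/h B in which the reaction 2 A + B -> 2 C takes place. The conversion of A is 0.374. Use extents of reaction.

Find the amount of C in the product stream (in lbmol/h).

109 lbmol/h

A reacted = 0.374 × 292 = 109.2 lbmol/h; ν_A = −2, so ξ = 109.2/2 = 54.6 lbmol/h.
Outlet amounts (n = n₀ + ν ξ):
  A: 292 − 2(54.6) = 182.8
  B: 304 − 1(54.6) = 249.4
  C: 0 + 2(54.6) = 109.2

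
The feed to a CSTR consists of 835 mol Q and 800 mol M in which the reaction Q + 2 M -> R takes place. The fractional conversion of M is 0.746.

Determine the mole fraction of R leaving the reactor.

0.287

M reacted = 0.746 × 800 = 596.8 mol; ν_M = −2, so ξ = 596.8/2 = 298.4 mol.
Outlet amounts (n = n₀ + ν ξ):
  Q: 835 − 1(298.4) = 536.6
  M: 800 − 2(298.4) = 203.2
  R: 0 + 1(298.4) = 298.4
Total out = 1038 mol; y_R = 298.4 / 1038 = 0.2874.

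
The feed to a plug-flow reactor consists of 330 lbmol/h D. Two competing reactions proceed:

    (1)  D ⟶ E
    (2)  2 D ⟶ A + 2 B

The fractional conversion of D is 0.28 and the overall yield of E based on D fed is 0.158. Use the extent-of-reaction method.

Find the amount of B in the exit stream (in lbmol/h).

Yield of E: 1ξ₁ / 330 = 0.158 → ξ₁ = 52.14 lbmol/h.
Conversion of D: 1ξ₁ + 2ξ₂ = 0.28 × 330 = 92.4 → ξ₂ = 20.13 lbmol/h.
Outlet amounts (n = n₀ + Σ ν·ξ):
  D: 330 − 1(52.14) − 2(20.13) = 237.6
  E: 0 + 1(52.14) = 52.14
  A: 0 + 1(20.13) = 20.13
  B: 0 + 2(20.13) = 40.26

40.3 lbmol/h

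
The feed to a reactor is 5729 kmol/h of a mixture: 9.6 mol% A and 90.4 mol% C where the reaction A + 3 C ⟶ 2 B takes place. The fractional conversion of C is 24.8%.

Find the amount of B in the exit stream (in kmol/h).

C reacted = 0.248 × 5179 = 1284 kmol/h; ν_C = −3, so ξ = 1284/3 = 428.1 kmol/h.
Outlet amounts (n = n₀ + ν ξ):
  A: 550 − 1(428.1) = 121.9
  C: 5179 − 3(428.1) = 3895
  B: 0 + 2(428.1) = 856.3

856 kmol/h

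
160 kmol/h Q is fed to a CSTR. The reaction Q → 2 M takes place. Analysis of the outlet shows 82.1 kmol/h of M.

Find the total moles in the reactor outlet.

201 kmol/h

For M: n = n₀ + 2ξ → 82.1 = 0 + 2ξ, giving ξ = 41.05 kmol/h.
Outlet amounts (n = n₀ + ν ξ):
  Q: 160 − 1(41.05) = 119
  M: 0 + 2(41.05) = 82.1
Total out = 119 + 82.1 = 201.1 kmol/h.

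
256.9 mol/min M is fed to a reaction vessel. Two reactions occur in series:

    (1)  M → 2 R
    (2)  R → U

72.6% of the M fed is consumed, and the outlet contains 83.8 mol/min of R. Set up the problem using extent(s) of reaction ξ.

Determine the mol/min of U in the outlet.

Conversion of M: M consumed = 1ξ₁ = 0.726 × 256.9 → ξ₁ = 186.5 mol/min.
R balance: n_R = 0 + 2ξ₁ − 1ξ₂ = 83.8 → ξ₂ = (2·186.5 − 83.8)/1 = 289.2 mol/min.
Outlet amounts (n = n₀ + Σ ν·ξ):
  M: 256.9 − 1(186.5) = 70.39
  R: 0 + 2(186.5) − 1(289.2) = 83.8
  U: 0 + 1(289.2) = 289.2

289 mol/min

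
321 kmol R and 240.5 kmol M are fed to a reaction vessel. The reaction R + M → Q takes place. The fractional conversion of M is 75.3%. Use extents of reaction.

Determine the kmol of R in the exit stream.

M reacted = 0.753 × 240.5 = 181.1 kmol; ν_M = −1, so ξ = 181.1/1 = 181.1 kmol.
Outlet amounts (n = n₀ + ν ξ):
  R: 321 − 1(181.1) = 139.9
  M: 240.5 − 1(181.1) = 59.4
  Q: 0 + 1(181.1) = 181.1

140 kmol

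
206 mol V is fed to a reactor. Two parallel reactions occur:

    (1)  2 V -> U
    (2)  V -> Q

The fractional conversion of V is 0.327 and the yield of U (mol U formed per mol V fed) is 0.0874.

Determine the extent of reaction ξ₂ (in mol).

ξ₂ = 31.4 mol

Yield of U: 1ξ₁ / 206 = 0.0874 → ξ₁ = 18 mol.
Conversion of V: 2ξ₁ + 1ξ₂ = 0.327 × 206 = 67.36 → ξ₂ = 31.35 mol.
Outlet amounts (n = n₀ + Σ ν·ξ):
  V: 206 − 2(18) − 1(31.35) = 138.6
  U: 0 + 1(18) = 18
  Q: 0 + 1(31.35) = 31.35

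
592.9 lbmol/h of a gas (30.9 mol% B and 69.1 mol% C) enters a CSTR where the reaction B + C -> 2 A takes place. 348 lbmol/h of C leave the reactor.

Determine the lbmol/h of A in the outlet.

123 lbmol/h

For C: n = n₀ − 1ξ → 348 = 409.7 − 1ξ, giving ξ = 61.69 lbmol/h.
Outlet amounts (n = n₀ + ν ξ):
  B: 183.2 − 1(61.69) = 121.5
  C: 409.7 − 1(61.69) = 348
  A: 0 + 2(61.69) = 123.4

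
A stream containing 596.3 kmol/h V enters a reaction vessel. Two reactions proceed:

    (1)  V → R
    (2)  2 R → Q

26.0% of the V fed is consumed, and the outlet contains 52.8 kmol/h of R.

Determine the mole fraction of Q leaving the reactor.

0.0938

Conversion of V: V consumed = 1ξ₁ = 0.26 × 596.3 → ξ₁ = 155 kmol/h.
R balance: n_R = 0 + 1ξ₁ − 2ξ₂ = 52.8 → ξ₂ = (1·155 − 52.8)/2 = 51.12 kmol/h.
Outlet amounts (n = n₀ + Σ ν·ξ):
  V: 596.3 − 1(155) = 441.3
  R: 0 + 1(155) − 2(51.12) = 52.8
  Q: 0 + 1(51.12) = 51.12
Total out = 545.2 kmol/h; y_Q = 51.12 / 545.2 = 0.09377.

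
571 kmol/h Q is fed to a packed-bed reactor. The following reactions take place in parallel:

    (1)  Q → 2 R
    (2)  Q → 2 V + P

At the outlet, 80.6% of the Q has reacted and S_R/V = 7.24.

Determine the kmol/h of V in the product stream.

112 kmol/h

Conversion of Q: Q consumed = 0.806 × 571 = 460.2 kmol/h = 1ξ₁ + 1ξ₂.
Selectivity: 2ξ₁ / (2ξ₂) = 7.24 → ξ₁ = 7.24 ξ₂.
Substitute: (1·7.24 + 1) ξ₂ = 460.2 → ξ₂ = 55.85 kmol/h, ξ₁ = 404.4 kmol/h.
Outlet amounts (n = n₀ + Σ ν·ξ):
  Q: 571 − 1(404.4) − 1(55.85) = 110.8
  R: 0 + 2(404.4) = 808.7
  V: 0 + 2(55.85) = 111.7
  P: 0 + 1(55.85) = 55.85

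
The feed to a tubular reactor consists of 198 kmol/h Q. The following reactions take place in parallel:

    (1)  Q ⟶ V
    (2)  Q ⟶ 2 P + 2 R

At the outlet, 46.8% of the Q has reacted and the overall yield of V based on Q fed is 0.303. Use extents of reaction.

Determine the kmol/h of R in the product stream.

Yield of V: 1ξ₁ / 198 = 0.303 → ξ₁ = 59.99 kmol/h.
Conversion of Q: 1ξ₁ + 1ξ₂ = 0.468 × 198 = 92.66 → ξ₂ = 32.67 kmol/h.
Outlet amounts (n = n₀ + Σ ν·ξ):
  Q: 198 − 1(59.99) − 1(32.67) = 105.3
  V: 0 + 1(59.99) = 59.99
  P: 0 + 2(32.67) = 65.34
  R: 0 + 2(32.67) = 65.34

65.3 kmol/h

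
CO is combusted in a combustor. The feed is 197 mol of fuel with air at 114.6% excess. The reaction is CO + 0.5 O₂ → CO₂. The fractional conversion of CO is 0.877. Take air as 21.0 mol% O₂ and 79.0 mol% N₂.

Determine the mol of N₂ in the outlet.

795 mol

Stoichiometric O₂ = 0.5 × 197 = 98.5 mol; O₂ fed = 98.5 × 2.146 = 211.4 mol.
N₂ fed = 211.4 × 79/21 = 795.2 mol.
Fuel reacted = 0.877 × 197 → ξ = 172.8 mol.
Outlet (n = n₀ + ν ξ):
  CO: 197 − 1(172.8) = 24.23
  O₂: 211.4 − 0.5(172.8) = 125
  N₂: 795.2 (inert)
  CO₂: 0 + 1(172.8) = 172.8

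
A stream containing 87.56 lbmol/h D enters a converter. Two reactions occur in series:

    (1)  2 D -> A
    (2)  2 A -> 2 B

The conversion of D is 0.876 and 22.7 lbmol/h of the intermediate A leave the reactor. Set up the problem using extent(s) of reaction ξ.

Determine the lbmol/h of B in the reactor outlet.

15.7 lbmol/h

Conversion of D: D consumed = 2ξ₁ = 0.876 × 87.56 → ξ₁ = 38.35 lbmol/h.
A balance: n_A = 0 + 1ξ₁ − 2ξ₂ = 22.7 → ξ₂ = (1·38.35 − 22.7)/2 = 7.826 lbmol/h.
Outlet amounts (n = n₀ + Σ ν·ξ):
  D: 87.56 − 2(38.35) = 10.86
  A: 0 + 1(38.35) − 2(7.826) = 22.7
  B: 0 + 2(7.826) = 15.65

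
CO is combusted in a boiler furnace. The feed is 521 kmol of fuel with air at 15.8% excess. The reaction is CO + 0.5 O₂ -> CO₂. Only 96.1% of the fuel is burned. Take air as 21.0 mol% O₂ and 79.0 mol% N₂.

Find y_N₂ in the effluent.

0.665

Stoichiometric O₂ = 0.5 × 521 = 260.5 kmol; O₂ fed = 260.5 × 1.158 = 301.7 kmol.
N₂ fed = 301.7 × 79/21 = 1135 kmol.
Fuel reacted = 0.961 × 521 → ξ = 500.7 kmol.
Outlet (n = n₀ + ν ξ):
  CO: 521 − 1(500.7) = 20.32
  O₂: 301.7 − 0.5(500.7) = 51.32
  N₂: 1135 (inert)
  CO₂: 0 + 1(500.7) = 500.7
Total out = 1707 kmol; y_N₂ = 1135 / 1707 = 0.6647.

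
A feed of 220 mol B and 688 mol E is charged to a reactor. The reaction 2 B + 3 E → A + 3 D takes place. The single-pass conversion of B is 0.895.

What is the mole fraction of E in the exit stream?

0.485

B reacted = 0.895 × 220 = 196.9 mol; ν_B = −2, so ξ = 196.9/2 = 98.45 mol.
Outlet amounts (n = n₀ + ν ξ):
  B: 220 − 2(98.45) = 23.1
  E: 688 − 3(98.45) = 392.6
  A: 0 + 1(98.45) = 98.45
  D: 0 + 3(98.45) = 295.4
Total out = 809.5 mol; y_E = 392.6 / 809.5 = 0.485.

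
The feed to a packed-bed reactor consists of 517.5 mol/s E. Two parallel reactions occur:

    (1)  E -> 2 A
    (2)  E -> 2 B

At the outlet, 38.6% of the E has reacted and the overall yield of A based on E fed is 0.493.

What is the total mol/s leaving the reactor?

Yield of A: 2ξ₁ / 517.5 = 0.493 → ξ₁ = 127.6 mol/s.
Conversion of E: 1ξ₁ + 1ξ₂ = 0.386 × 517.5 = 199.8 → ξ₂ = 72.19 mol/s.
Outlet amounts (n = n₀ + Σ ν·ξ):
  E: 517.5 − 1(127.6) − 1(72.19) = 317.7
  A: 0 + 2(127.6) = 255.1
  B: 0 + 2(72.19) = 144.4
Total out = 317.7 + 255.1 + 144.4 = 717.3 mol/s.

717 mol/s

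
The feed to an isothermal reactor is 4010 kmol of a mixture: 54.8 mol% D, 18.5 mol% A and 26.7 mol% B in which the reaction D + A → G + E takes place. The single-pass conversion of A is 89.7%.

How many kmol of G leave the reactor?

A reacted = 0.897 × 741.9 = 665.4 kmol; ν_A = −1, so ξ = 665.4/1 = 665.4 kmol.
Outlet amounts (n = n₀ + ν ξ):
  D: 2197 − 1(665.4) = 1532
  A: 741.9 − 1(665.4) = 76.41
  G: 0 + 1(665.4) = 665.4
  E: 0 + 1(665.4) = 665.4
  B: 1071 (inert)

665 kmol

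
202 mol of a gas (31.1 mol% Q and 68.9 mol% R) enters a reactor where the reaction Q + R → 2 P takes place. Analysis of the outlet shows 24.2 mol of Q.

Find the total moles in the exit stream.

202 mol

For Q: n = n₀ − 1ξ → 24.2 = 62.82 − 1ξ, giving ξ = 38.62 mol.
Outlet amounts (n = n₀ + ν ξ):
  Q: 62.82 − 1(38.62) = 24.2
  R: 139.2 − 1(38.62) = 100.6
  P: 0 + 2(38.62) = 77.24
Total out = 24.2 + 100.6 + 77.24 = 202 mol.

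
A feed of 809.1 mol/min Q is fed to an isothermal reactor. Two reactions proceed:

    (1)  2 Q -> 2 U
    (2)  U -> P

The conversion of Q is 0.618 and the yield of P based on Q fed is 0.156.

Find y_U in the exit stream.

Conversion of Q: Q consumed = 2ξ₁ = 0.618 × 809.1 → ξ₁ = 250 mol/min.
Yield of P: 1ξ₂ / 809.1 = 0.156 → ξ₂ = 126.2 mol/min.
Outlet amounts (n = n₀ + Σ ν·ξ):
  Q: 809.1 − 2(250) = 309.1
  U: 0 + 2(250) − 1(126.2) = 373.8
  P: 0 + 1(126.2) = 126.2
Total out = 809.1 mol/min; y_U = 373.8 / 809.1 = 0.462.

0.462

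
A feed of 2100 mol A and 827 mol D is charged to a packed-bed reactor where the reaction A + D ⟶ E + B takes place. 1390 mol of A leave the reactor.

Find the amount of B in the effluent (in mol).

For A: n = n₀ − 1ξ → 1390 = 2100 − 1ξ, giving ξ = 710 mol.
Outlet amounts (n = n₀ + ν ξ):
  A: 2100 − 1(710) = 1390
  D: 827 − 1(710) = 117
  E: 0 + 1(710) = 710
  B: 0 + 1(710) = 710

710 mol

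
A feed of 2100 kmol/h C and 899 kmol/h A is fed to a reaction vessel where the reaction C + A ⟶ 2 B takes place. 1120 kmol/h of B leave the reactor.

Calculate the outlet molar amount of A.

For B: n = n₀ + 2ξ → 1120 = 0 + 2ξ, giving ξ = 560 kmol/h.
Outlet amounts (n = n₀ + ν ξ):
  C: 2100 − 1(560) = 1540
  A: 899 − 1(560) = 339
  B: 0 + 2(560) = 1120

339 kmol/h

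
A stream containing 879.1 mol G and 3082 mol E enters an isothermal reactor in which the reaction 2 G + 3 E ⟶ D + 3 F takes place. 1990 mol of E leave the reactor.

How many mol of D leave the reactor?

364 mol

For E: n = n₀ − 3ξ → 1990 = 3082 − 3ξ, giving ξ = 364 mol.
Outlet amounts (n = n₀ + ν ξ):
  G: 879.1 − 2(364) = 151.1
  E: 3082 − 3(364) = 1990
  D: 0 + 1(364) = 364
  F: 0 + 3(364) = 1092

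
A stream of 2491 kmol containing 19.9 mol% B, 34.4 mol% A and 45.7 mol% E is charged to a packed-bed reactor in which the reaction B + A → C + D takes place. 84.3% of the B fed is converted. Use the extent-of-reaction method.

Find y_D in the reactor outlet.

0.168

B reacted = 0.843 × 495.7 = 417.9 kmol; ν_B = −1, so ξ = 417.9/1 = 417.9 kmol.
Outlet amounts (n = n₀ + ν ξ):
  B: 495.7 − 1(417.9) = 77.83
  A: 856.9 − 1(417.9) = 439
  C: 0 + 1(417.9) = 417.9
  D: 0 + 1(417.9) = 417.9
  E: 1138 (inert)
Total out = 2491 kmol; y_D = 417.9 / 2491 = 0.1678.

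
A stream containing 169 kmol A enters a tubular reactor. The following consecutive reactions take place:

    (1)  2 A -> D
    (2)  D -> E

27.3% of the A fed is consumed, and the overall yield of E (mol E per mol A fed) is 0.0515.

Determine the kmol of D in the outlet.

Conversion of A: A consumed = 2ξ₁ = 0.273 × 169 → ξ₁ = 23.07 kmol.
Yield of E: 1ξ₂ / 169 = 0.0515 → ξ₂ = 8.704 kmol.
Outlet amounts (n = n₀ + Σ ν·ξ):
  A: 169 − 2(23.07) = 122.9
  D: 0 + 1(23.07) − 1(8.704) = 14.37
  E: 0 + 1(8.704) = 8.704

14.4 kmol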